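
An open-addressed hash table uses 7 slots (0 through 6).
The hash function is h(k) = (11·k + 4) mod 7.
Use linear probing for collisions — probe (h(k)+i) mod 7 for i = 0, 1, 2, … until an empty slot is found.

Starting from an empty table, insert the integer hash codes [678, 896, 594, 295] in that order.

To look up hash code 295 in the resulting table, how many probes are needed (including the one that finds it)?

2

Insert 678: h=0, slot 0 empty => index 0.
Insert 896: h=4, slot 4 empty => index 4.
Insert 594: h=0, slot 0 occupied => index 1.
Insert 295: h=1, slot 1 occupied => index 2.
Table: [678, 594, 295, _, 896, _, _]
Lookup 295: h=1, probe 1,2 → found at 2.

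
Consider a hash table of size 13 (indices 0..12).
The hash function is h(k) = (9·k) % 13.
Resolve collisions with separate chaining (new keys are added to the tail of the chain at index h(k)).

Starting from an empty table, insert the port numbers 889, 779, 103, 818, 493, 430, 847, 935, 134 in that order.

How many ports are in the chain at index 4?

889 → bucket 6
779 → bucket 4
103 → bucket 4 (collision)
818 → bucket 4 (collision)
493 → bucket 4 (collision)
430 → bucket 9
847 → bucket 5
935 → bucket 4 (collision)
134 → bucket 10
Final buckets:
0: ∅
1: ∅
2: ∅
3: ∅
4: 779 -> 103 -> 818 -> 493 -> 935
5: 847
6: 889
7: ∅
8: ∅
9: 430
10: 134
11: ∅
12: ∅

5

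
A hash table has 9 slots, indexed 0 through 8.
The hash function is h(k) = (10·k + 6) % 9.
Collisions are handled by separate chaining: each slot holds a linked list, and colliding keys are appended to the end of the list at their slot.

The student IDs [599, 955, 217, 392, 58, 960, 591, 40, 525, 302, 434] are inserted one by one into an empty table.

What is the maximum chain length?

3

599 -> bucket 2
955 -> bucket 7
217 -> bucket 7 (collision)
392 -> bucket 2 (collision)
58 -> bucket 1
960 -> bucket 3
591 -> bucket 3 (collision)
40 -> bucket 1 (collision)
525 -> bucket 0
302 -> bucket 2 (collision)
434 -> bucket 8
Final buckets:
0: 525
1: 58 -> 40
2: 599 -> 392 -> 302
3: 960 -> 591
4: _
5: _
6: _
7: 955 -> 217
8: 434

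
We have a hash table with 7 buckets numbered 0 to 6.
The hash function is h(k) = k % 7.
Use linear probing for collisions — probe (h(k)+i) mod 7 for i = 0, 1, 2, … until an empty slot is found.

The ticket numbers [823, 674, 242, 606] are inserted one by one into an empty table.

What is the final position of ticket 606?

Insert 823: h=4, slot 4 empty => index 4.
Insert 674: h=2, slot 2 empty => index 2.
Insert 242: h=4, slot 4 occupied => index 5.
Insert 606: h=4, slots 4,5 occupied => index 6.
Table: [∅, ∅, 674, ∅, 823, 242, 606]

6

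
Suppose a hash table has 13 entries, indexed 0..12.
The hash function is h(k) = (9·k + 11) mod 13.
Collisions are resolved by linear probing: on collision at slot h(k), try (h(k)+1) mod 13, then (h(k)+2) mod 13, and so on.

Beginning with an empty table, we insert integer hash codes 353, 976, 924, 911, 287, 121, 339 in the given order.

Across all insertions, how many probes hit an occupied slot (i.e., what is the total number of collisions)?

353 hashes to 3; slot 3 is free → place at 3.
976 hashes to 7; slot 7 is free → place at 7.
924 hashes to 7; 7 taken → place at 8.
911 hashes to 7; 7,8 taken → place at 9.
287 hashes to 7; 7,8,9 taken → place at 10.
121 hashes to 8; 8,9,10 taken → place at 11.
339 hashes to 7; 7,8,9,10,11 taken → place at 12.
Table: [—, —, —, 353, —, —, —, 976, 924, 911, 287, 121, 339]

14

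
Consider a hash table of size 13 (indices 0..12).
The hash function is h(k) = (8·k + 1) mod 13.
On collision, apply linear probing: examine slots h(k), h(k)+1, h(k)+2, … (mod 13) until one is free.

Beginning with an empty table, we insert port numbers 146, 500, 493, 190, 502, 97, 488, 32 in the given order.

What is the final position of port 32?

146 hashes to 12; slot 12 is free → place at 12.
500 hashes to 10; slot 10 is free → place at 10.
493 hashes to 6; slot 6 is free → place at 6.
190 hashes to 0; slot 0 is free → place at 0.
502 hashes to 0; 0 taken → place at 1.
97 hashes to 10; 10 taken → place at 11.
488 hashes to 5; slot 5 is free → place at 5.
32 hashes to 10; 10,11,12,0,1 taken → place at 2.
Table: [190, 502, 32, _, _, 488, 493, _, _, _, 500, 97, 146]

2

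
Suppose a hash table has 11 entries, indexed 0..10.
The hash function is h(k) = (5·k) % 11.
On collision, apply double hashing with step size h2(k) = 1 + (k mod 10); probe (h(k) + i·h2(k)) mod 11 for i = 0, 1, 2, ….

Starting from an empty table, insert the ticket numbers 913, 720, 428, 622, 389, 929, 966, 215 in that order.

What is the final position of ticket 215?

4

913: h=0 → slot 0
720: h=3 → slot 3
428: h=6 → slot 6
622: h=8 → slot 8
389: h=9 → slot 9
929: h=3, h2=10, probe 3,2 → slot 2
966: h=1 → slot 1
215: h=8, h2=6, probe 8,3,9,4 → slot 4
Table: [913, 966, 929, 720, 215, _, 428, _, 622, 389, _]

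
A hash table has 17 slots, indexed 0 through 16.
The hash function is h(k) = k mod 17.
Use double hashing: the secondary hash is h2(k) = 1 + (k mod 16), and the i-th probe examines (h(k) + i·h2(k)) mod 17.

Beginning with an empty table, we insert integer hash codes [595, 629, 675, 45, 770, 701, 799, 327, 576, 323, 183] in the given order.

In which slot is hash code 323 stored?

8

595 hashes to 0; slot 0 is free -> place at 0.
629 hashes to 0, h2=6; 0 taken -> place at 6.
675 hashes to 12; slot 12 is free -> place at 12.
45 hashes to 11; slot 11 is free -> place at 11.
770 hashes to 5; slot 5 is free -> place at 5.
701 hashes to 4; slot 4 is free -> place at 4.
799 hashes to 0, h2=16; 0 taken -> place at 16.
327 hashes to 4, h2=8; 4,12 taken -> place at 3.
576 hashes to 15; slot 15 is free -> place at 15.
323 hashes to 0, h2=4; 0,4 taken -> place at 8.
183 hashes to 13; slot 13 is free -> place at 13.
Table: [595, _, _, 327, 701, 770, 629, _, 323, _, _, 45, 675, 183, _, 576, 799]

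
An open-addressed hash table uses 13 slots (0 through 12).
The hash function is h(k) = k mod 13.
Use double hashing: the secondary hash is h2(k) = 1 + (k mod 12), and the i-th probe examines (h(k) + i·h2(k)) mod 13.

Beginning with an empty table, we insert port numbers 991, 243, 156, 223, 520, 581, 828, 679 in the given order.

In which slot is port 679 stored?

11

991: h=3 => slot 3
243: h=9 => slot 9
156: h=0 => slot 0
223: h=2 => slot 2
520: h=0, h2=5, probe 0,5 => slot 5
581: h=9, h2=6, probe 9,2,8 => slot 8
828: h=9, h2=1, probe 9,10 => slot 10
679: h=3, h2=8, probe 3,11 => slot 11
Table: [156, —, 223, 991, —, 520, —, —, 581, 243, 828, 679, —]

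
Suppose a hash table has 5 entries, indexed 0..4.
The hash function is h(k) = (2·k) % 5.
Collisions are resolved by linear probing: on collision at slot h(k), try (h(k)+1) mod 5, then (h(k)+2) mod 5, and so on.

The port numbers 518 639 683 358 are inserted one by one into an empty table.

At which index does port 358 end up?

518 hashes to 1; slot 1 is free => place at 1.
639 hashes to 3; slot 3 is free => place at 3.
683 hashes to 1; 1 taken => place at 2.
358 hashes to 1; 1,2,3 taken => place at 4.
Table: [—, 518, 683, 639, 358]

4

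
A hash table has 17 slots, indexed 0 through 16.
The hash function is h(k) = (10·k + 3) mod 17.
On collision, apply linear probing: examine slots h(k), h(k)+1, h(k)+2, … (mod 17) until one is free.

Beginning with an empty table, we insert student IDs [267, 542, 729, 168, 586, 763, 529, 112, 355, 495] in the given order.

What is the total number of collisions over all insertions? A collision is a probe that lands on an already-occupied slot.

Insert 267: h=4, slot 4 empty -> index 4.
Insert 542: h=0, slot 0 empty -> index 0.
Insert 729: h=0, slot 0 occupied -> index 1.
Insert 168: h=0, slots 0,1 occupied -> index 2.
Insert 586: h=15, slot 15 empty -> index 15.
Insert 763: h=0, slots 0,1,2 occupied -> index 3.
Insert 529: h=6, slot 6 empty -> index 6.
Insert 112: h=1, slots 1,2,3,4 occupied -> index 5.
Insert 355: h=0, slots 0,1,2,3,4,5,6 occupied -> index 7.
Insert 495: h=6, slots 6,7 occupied -> index 8.
Table: [542, 729, 168, 763, 267, 112, 529, 355, 495, -, -, -, -, -, -, 586, -]

19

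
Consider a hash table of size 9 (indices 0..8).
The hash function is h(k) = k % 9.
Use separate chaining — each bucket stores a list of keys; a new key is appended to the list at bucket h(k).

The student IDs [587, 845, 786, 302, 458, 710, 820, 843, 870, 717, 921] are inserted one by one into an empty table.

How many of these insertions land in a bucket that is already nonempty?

5

587 -> bucket 2
845 -> bucket 8
786 -> bucket 3
302 -> bucket 5
458 -> bucket 8 (collision)
710 -> bucket 8 (collision)
820 -> bucket 1
843 -> bucket 6
870 -> bucket 6 (collision)
717 -> bucket 6 (collision)
921 -> bucket 3 (collision)
Final buckets:
0: _
1: 820
2: 587
3: 786 -> 921
4: _
5: 302
6: 843 -> 870 -> 717
7: _
8: 845 -> 458 -> 710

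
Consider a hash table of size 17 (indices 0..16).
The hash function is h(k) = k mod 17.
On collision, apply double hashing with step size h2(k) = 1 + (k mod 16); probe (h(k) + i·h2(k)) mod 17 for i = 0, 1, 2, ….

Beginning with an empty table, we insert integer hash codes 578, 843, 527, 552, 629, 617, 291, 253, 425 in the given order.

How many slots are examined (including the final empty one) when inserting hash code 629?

578 hashes to 0; slot 0 is free → place at 0.
843 hashes to 10; slot 10 is free → place at 10.
527 hashes to 0, h2=16; 0 taken → place at 16.
552 hashes to 8; slot 8 is free → place at 8.
629 hashes to 0, h2=6; 0 taken → place at 6.
617 hashes to 5; slot 5 is free → place at 5.
291 hashes to 2; slot 2 is free → place at 2.
253 hashes to 15; slot 15 is free → place at 15.
425 hashes to 0, h2=10; 0,10 taken → place at 3.
Table: [578, _, 291, 425, _, 617, 629, _, 552, _, 843, _, _, _, _, 253, 527]

2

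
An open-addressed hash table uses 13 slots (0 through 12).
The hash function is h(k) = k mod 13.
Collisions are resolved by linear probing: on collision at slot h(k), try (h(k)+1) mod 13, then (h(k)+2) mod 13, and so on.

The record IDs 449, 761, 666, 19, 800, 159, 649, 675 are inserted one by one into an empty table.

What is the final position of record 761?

8

449 hashes to 7; slot 7 is free → place at 7.
761 hashes to 7; 7 taken → place at 8.
666 hashes to 3; slot 3 is free → place at 3.
19 hashes to 6; slot 6 is free → place at 6.
800 hashes to 7; 7,8 taken → place at 9.
159 hashes to 3; 3 taken → place at 4.
649 hashes to 12; slot 12 is free → place at 12.
675 hashes to 12; 12 taken → place at 0.
Table: [675, -, -, 666, 159, -, 19, 449, 761, 800, -, -, 649]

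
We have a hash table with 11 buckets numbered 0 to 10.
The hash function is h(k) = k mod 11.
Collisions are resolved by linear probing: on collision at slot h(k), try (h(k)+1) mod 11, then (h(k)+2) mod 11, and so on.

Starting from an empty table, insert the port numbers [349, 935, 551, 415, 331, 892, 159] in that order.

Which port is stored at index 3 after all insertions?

349: h=8 => slot 8
935: h=0 => slot 0
551: h=1 => slot 1
415: h=8, probe 8,9 => slot 9
331: h=1, probe 1,2 => slot 2
892: h=1, probe 1,2,3 => slot 3
159: h=5 => slot 5
Table: [935, 551, 331, 892, ∅, 159, ∅, ∅, 349, 415, ∅]

892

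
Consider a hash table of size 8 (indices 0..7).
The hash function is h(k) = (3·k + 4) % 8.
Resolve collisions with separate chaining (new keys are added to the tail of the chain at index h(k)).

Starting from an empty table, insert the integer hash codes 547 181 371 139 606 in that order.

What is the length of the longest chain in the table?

3

Insert 547: h=5, bucket 5 empty -> new chain.
Insert 181: h=3, bucket 3 empty -> new chain.
Insert 371: h=5, bucket 5 nonempty -> append to chain.
Insert 139: h=5, bucket 5 nonempty -> append to chain.
Insert 606: h=6, bucket 6 empty -> new chain.
Final buckets:
0: ∅
1: ∅
2: ∅
3: 181
4: ∅
5: 547 -> 371 -> 139
6: 606
7: ∅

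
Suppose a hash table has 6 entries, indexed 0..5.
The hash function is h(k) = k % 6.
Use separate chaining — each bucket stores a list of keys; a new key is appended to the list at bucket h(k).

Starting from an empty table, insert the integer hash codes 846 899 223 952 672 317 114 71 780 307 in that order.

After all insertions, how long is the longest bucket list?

Insert 846: h=0, bucket 0 empty -> new chain.
Insert 899: h=5, bucket 5 empty -> new chain.
Insert 223: h=1, bucket 1 empty -> new chain.
Insert 952: h=4, bucket 4 empty -> new chain.
Insert 672: h=0, bucket 0 nonempty -> append to chain.
Insert 317: h=5, bucket 5 nonempty -> append to chain.
Insert 114: h=0, bucket 0 nonempty -> append to chain.
Insert 71: h=5, bucket 5 nonempty -> append to chain.
Insert 780: h=0, bucket 0 nonempty -> append to chain.
Insert 307: h=1, bucket 1 nonempty -> append to chain.
Final buckets:
0: 846 -> 672 -> 114 -> 780
1: 223 -> 307
2: .
3: .
4: 952
5: 899 -> 317 -> 71

4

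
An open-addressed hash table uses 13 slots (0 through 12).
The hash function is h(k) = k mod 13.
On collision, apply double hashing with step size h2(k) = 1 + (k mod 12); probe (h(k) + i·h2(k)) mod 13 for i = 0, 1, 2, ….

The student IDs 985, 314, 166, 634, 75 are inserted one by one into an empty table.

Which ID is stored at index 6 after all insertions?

Insert 985: h=10, slot 10 empty -> index 10.
Insert 314: h=2, slot 2 empty -> index 2.
Insert 166: h=10, h2=11, slot 10 occupied -> index 8.
Insert 634: h=10, h2=11, slots 10,8 occupied -> index 6.
Insert 75: h=10, h2=4, slot 10 occupied -> index 1.
Table: [., 75, 314, ., ., ., 634, ., 166, ., 985, ., .]

634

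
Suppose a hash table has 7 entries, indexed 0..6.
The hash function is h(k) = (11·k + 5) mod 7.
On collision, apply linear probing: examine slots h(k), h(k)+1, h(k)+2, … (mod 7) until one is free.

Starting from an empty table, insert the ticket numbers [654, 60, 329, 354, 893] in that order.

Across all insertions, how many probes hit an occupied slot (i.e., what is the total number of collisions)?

654 hashes to 3; slot 3 is free => place at 3.
60 hashes to 0; slot 0 is free => place at 0.
329 hashes to 5; slot 5 is free => place at 5.
354 hashes to 0; 0 taken => place at 1.
893 hashes to 0; 0,1 taken => place at 2.
Table: [60, 354, 893, 654, ∅, 329, ∅]

3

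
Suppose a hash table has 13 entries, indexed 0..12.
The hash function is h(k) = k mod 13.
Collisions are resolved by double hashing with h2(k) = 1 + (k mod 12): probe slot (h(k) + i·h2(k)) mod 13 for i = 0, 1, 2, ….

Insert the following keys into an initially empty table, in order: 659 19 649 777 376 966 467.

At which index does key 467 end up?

8

659 hashes to 9; slot 9 is free -> place at 9.
19 hashes to 6; slot 6 is free -> place at 6.
649 hashes to 12; slot 12 is free -> place at 12.
777 hashes to 10; slot 10 is free -> place at 10.
376 hashes to 12, h2=5; 12 taken -> place at 4.
966 hashes to 4, h2=7; 4 taken -> place at 11.
467 hashes to 12, h2=12; 12,11,10,9 taken -> place at 8.
Table: [∅, ∅, ∅, ∅, 376, ∅, 19, ∅, 467, 659, 777, 966, 649]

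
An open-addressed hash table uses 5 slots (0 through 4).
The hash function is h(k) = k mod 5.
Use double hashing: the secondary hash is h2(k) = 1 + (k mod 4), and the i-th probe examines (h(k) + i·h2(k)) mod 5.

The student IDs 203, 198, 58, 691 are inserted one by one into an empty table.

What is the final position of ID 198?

203: h=3 -> slot 3
198: h=3, h2=3, probe 3,1 -> slot 1
58: h=3, h2=3, probe 3,1,4 -> slot 4
691: h=1, h2=4, probe 1,0 -> slot 0
Table: [691, 198, -, 203, 58]

1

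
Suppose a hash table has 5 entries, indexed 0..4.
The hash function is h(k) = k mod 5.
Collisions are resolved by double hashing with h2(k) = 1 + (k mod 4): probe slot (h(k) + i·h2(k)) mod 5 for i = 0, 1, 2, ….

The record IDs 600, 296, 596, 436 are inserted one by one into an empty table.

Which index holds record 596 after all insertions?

600 hashes to 0; slot 0 is free → place at 0.
296 hashes to 1; slot 1 is free → place at 1.
596 hashes to 1, h2=1; 1 taken → place at 2.
436 hashes to 1, h2=1; 1,2 taken → place at 3.
Table: [600, 296, 596, 436, _]

2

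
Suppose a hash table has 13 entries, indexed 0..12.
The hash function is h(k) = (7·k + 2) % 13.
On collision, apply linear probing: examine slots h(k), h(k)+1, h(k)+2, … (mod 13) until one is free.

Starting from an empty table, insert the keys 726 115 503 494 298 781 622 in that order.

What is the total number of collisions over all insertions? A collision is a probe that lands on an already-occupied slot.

5

Insert 726: h=1, slot 1 empty -> index 1.
Insert 115: h=1, slot 1 occupied -> index 2.
Insert 503: h=0, slot 0 empty -> index 0.
Insert 494: h=2, slot 2 occupied -> index 3.
Insert 298: h=8, slot 8 empty -> index 8.
Insert 781: h=9, slot 9 empty -> index 9.
Insert 622: h=1, slots 1,2,3 occupied -> index 4.
Table: [503, 726, 115, 494, 622, ∅, ∅, ∅, 298, 781, ∅, ∅, ∅]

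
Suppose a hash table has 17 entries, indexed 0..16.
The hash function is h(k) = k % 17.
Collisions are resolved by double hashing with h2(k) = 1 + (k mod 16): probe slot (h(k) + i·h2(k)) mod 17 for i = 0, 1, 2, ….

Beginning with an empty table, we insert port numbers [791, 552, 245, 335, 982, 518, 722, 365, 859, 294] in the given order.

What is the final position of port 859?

4

Insert 791: h=9, slot 9 empty → index 9.
Insert 552: h=8, slot 8 empty → index 8.
Insert 245: h=7, slot 7 empty → index 7.
Insert 335: h=12, slot 12 empty → index 12.
Insert 982: h=13, slot 13 empty → index 13.
Insert 518: h=8, h2=7, slot 8 occupied → index 15.
Insert 722: h=8, h2=3, slot 8 occupied → index 11.
Insert 365: h=8, h2=14, slot 8 occupied → index 5.
Insert 859: h=9, h2=12, slot 9 occupied → index 4.
Insert 294: h=5, h2=7, slots 5,12 occupied → index 2.
Table: [∅, ∅, 294, ∅, 859, 365, ∅, 245, 552, 791, ∅, 722, 335, 982, ∅, 518, ∅]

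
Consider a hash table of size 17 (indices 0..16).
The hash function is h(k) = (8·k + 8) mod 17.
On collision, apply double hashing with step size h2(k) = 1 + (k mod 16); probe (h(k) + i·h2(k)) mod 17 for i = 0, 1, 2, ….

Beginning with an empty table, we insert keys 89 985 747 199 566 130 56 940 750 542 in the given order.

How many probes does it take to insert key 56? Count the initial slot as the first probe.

3

89 hashes to 6; slot 6 is free → place at 6.
985 hashes to 0; slot 0 is free → place at 0.
747 hashes to 0, h2=12; 0 taken → place at 12.
199 hashes to 2; slot 2 is free → place at 2.
566 hashes to 14; slot 14 is free → place at 14.
130 hashes to 11; slot 11 is free → place at 11.
56 hashes to 14, h2=9; 14,6 taken → place at 15.
940 hashes to 14, h2=13; 14 taken → place at 10.
750 hashes to 7; slot 7 is free → place at 7.
542 hashes to 9; slot 9 is free → place at 9.
Table: [985, -, 199, -, -, -, 89, 750, -, 542, 940, 130, 747, -, 566, 56, -]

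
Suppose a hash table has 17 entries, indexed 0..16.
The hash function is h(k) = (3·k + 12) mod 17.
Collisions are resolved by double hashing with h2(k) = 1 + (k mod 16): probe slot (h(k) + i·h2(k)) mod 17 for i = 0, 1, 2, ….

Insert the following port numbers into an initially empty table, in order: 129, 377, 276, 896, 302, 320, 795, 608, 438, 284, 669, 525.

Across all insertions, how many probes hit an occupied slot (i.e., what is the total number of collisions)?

7

129: h=8 => slot 8
377: h=4 => slot 4
276: h=7 => slot 7
896: h=14 => slot 14
302: h=0 => slot 0
320: h=3 => slot 3
795: h=0, h2=12, probe 0,12 => slot 12
608: h=0, h2=1, probe 0,1 => slot 1
438: h=0, h2=7, probe 0,7,14,4,11 => slot 11
284: h=14, h2=13, probe 14,10 => slot 10
669: h=13 => slot 13
525: h=6 => slot 6
Table: [302, 608, ., 320, 377, ., 525, 276, 129, ., 284, 438, 795, 669, 896, ., .]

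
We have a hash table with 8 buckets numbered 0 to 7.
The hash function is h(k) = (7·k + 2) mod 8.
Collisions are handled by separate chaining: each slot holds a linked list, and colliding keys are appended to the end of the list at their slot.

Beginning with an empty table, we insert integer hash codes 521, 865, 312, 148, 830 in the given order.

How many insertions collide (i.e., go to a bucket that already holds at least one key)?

1

Insert 521: h=1, bucket 1 empty -> new chain.
Insert 865: h=1, bucket 1 nonempty -> append to chain.
Insert 312: h=2, bucket 2 empty -> new chain.
Insert 148: h=6, bucket 6 empty -> new chain.
Insert 830: h=4, bucket 4 empty -> new chain.
Final buckets:
0: -
1: 521 -> 865
2: 312
3: -
4: 830
5: -
6: 148
7: -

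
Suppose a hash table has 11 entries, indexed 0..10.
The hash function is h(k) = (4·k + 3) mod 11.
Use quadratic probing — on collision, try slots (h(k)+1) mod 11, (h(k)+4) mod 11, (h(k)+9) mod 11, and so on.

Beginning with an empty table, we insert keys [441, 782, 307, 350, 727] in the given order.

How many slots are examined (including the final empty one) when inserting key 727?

441 hashes to 7; slot 7 is free → place at 7.
782 hashes to 7; 7 taken → place at 8.
307 hashes to 10; slot 10 is free → place at 10.
350 hashes to 6; slot 6 is free → place at 6.
727 hashes to 7; 7,8 taken → place at 0.
Table: [727, ., ., ., ., ., 350, 441, 782, ., 307]

3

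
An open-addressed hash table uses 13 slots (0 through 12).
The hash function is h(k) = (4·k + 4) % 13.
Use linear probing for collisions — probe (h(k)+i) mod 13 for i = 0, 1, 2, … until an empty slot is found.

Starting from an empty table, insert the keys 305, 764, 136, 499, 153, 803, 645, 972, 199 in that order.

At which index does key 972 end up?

8

305 hashes to 2; slot 2 is free → place at 2.
764 hashes to 5; slot 5 is free → place at 5.
136 hashes to 2; 2 taken → place at 3.
499 hashes to 11; slot 11 is free → place at 11.
153 hashes to 5; 5 taken → place at 6.
803 hashes to 5; 5,6 taken → place at 7.
645 hashes to 10; slot 10 is free → place at 10.
972 hashes to 5; 5,6,7 taken → place at 8.
199 hashes to 7; 7,8 taken → place at 9.
Table: [., ., 305, 136, ., 764, 153, 803, 972, 199, 645, 499, .]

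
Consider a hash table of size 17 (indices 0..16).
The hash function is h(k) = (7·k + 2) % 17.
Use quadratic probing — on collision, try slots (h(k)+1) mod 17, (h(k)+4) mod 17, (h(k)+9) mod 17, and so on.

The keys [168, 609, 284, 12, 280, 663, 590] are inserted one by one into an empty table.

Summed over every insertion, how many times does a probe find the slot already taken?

5

168: h=5 => slot 5
609: h=15 => slot 15
284: h=1 => slot 1
12: h=1, probe 1,2 => slot 2
280: h=7 => slot 7
663: h=2, probe 2,3 => slot 3
590: h=1, probe 1,2,5,10 => slot 10
Table: [-, 284, 12, 663, -, 168, -, 280, -, -, 590, -, -, -, -, 609, -]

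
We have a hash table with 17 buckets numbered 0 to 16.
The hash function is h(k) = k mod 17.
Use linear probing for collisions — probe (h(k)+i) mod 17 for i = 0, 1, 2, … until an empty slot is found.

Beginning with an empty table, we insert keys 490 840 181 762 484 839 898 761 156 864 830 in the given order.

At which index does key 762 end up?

490: h=14 => slot 14
840: h=7 => slot 7
181: h=11 => slot 11
762: h=14, probe 14,15 => slot 15
484: h=8 => slot 8
839: h=6 => slot 6
898: h=14, probe 14,15,16 => slot 16
761: h=13 => slot 13
156: h=3 => slot 3
864: h=14, probe 14,15,16,0 => slot 0
830: h=14, probe 14,15,16,0,1 => slot 1
Table: [864, 830, _, 156, _, _, 839, 840, 484, _, _, 181, _, 761, 490, 762, 898]

15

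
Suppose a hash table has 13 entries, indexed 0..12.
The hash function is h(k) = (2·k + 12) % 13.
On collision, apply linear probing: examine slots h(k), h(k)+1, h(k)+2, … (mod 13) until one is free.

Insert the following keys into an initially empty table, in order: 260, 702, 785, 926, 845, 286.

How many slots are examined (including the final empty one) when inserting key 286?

260: h=12 => slot 12
702: h=12, probe 12,0 => slot 0
785: h=9 => slot 9
926: h=5 => slot 5
845: h=12, probe 12,0,1 => slot 1
286: h=12, probe 12,0,1,2 => slot 2
Table: [702, 845, 286, ., ., 926, ., ., ., 785, ., ., 260]

4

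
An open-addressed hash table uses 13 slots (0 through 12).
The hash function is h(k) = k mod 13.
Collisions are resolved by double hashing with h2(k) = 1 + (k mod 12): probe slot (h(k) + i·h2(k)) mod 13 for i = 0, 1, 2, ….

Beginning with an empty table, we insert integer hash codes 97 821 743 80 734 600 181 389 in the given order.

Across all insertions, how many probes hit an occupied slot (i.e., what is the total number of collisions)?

97 hashes to 6; slot 6 is free → place at 6.
821 hashes to 2; slot 2 is free → place at 2.
743 hashes to 2, h2=12; 2 taken → place at 1.
80 hashes to 2, h2=9; 2 taken → place at 11.
734 hashes to 6, h2=3; 6 taken → place at 9.
600 hashes to 2, h2=1; 2 taken → place at 3.
181 hashes to 12; slot 12 is free → place at 12.
389 hashes to 12, h2=6; 12 taken → place at 5.
Table: [—, 743, 821, 600, —, 389, 97, —, —, 734, —, 80, 181]

5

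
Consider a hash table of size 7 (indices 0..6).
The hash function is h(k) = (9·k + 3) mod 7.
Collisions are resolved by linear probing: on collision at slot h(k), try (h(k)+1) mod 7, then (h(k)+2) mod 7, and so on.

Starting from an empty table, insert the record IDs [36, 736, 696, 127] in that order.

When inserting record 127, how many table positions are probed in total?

36 hashes to 5; slot 5 is free => place at 5.
736 hashes to 5; 5 taken => place at 6.
696 hashes to 2; slot 2 is free => place at 2.
127 hashes to 5; 5,6 taken => place at 0.
Table: [127, -, 696, -, -, 36, 736]

3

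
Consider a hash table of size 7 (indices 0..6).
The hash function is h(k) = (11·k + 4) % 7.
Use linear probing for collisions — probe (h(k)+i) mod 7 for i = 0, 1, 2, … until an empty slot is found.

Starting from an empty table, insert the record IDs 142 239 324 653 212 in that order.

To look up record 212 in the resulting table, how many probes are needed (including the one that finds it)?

5

142 hashes to 5; slot 5 is free → place at 5.
239 hashes to 1; slot 1 is free → place at 1.
324 hashes to 5; 5 taken → place at 6.
653 hashes to 5; 5,6 taken → place at 0.
212 hashes to 5; 5,6,0,1 taken → place at 2.
Table: [653, 239, 212, _, _, 142, 324]
Lookup 212: h=5, probe 5,6,0,1,2 → found at 2.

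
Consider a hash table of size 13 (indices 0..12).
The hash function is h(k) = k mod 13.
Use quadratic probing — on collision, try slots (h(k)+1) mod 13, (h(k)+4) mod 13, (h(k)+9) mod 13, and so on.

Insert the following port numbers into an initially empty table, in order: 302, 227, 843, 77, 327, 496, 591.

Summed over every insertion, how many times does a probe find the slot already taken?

302: h=3 → slot 3
227: h=6 → slot 6
843: h=11 → slot 11
77: h=12 → slot 12
327: h=2 → slot 2
496: h=2, probe 2,3,6,11,5 → slot 5
591: h=6, probe 6,7 → slot 7
Table: [., ., 327, 302, ., 496, 227, 591, ., ., ., 843, 77]

5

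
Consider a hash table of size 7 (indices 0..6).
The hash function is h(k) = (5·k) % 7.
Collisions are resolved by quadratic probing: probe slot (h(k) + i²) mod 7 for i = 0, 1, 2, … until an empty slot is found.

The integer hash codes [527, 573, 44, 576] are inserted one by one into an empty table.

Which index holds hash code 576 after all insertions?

0

527: h=3 → slot 3
573: h=2 → slot 2
44: h=3, probe 3,4 → slot 4
576: h=3, probe 3,4,0 → slot 0
Table: [576, -, 573, 527, 44, -, -]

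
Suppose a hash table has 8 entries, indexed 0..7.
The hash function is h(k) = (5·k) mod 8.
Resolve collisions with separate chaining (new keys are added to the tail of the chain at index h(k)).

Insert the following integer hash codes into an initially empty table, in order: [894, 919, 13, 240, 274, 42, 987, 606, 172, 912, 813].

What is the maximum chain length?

894 → bucket 6
919 → bucket 3
13 → bucket 1
240 → bucket 0
274 → bucket 2
42 → bucket 2 (collision)
987 → bucket 7
606 → bucket 6 (collision)
172 → bucket 4
912 → bucket 0 (collision)
813 → bucket 1 (collision)
Final buckets:
0: 240 -> 912
1: 13 -> 813
2: 274 -> 42
3: 919
4: 172
5: .
6: 894 -> 606
7: 987

2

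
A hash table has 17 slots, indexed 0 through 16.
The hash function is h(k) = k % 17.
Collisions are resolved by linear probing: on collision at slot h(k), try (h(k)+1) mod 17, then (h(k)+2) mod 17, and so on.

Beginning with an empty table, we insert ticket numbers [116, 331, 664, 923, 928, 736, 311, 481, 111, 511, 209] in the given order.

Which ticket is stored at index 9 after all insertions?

116: h=14 -> slot 14
331: h=8 -> slot 8
664: h=1 -> slot 1
923: h=5 -> slot 5
928: h=10 -> slot 10
736: h=5, probe 5,6 -> slot 6
311: h=5, probe 5,6,7 -> slot 7
481: h=5, probe 5,6,7,8,9 -> slot 9
111: h=9, probe 9,10,11 -> slot 11
511: h=1, probe 1,2 -> slot 2
209: h=5, probe 5,6,7,8,9,10,11,12 -> slot 12
Table: [_, 664, 511, _, _, 923, 736, 311, 331, 481, 928, 111, 209, _, 116, _, _]

481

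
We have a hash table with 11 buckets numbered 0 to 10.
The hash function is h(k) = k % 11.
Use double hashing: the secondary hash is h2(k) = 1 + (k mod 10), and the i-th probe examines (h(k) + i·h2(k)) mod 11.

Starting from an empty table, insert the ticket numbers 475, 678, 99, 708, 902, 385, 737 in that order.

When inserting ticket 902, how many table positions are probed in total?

2

Insert 475: h=2, slot 2 empty → index 2.
Insert 678: h=7, slot 7 empty → index 7.
Insert 99: h=0, slot 0 empty → index 0.
Insert 708: h=4, slot 4 empty → index 4.
Insert 902: h=0, h2=3, slot 0 occupied → index 3.
Insert 385: h=0, h2=6, slot 0 occupied → index 6.
Insert 737: h=0, h2=8, slot 0 occupied → index 8.
Table: [99, -, 475, 902, 708, -, 385, 678, 737, -, -]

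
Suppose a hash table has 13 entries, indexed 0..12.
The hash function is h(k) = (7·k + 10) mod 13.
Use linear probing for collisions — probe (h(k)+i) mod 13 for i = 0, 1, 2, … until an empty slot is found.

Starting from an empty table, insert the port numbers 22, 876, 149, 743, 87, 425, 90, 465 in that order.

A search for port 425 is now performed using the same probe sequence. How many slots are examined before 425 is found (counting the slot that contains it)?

22: h=8 → slot 8
876: h=6 → slot 6
149: h=0 → slot 0
743: h=11 → slot 11
87: h=8, probe 8,9 → slot 9
425: h=8, probe 8,9,10 → slot 10
90: h=3 → slot 3
465: h=2 → slot 2
Table: [149, _, 465, 90, _, _, 876, _, 22, 87, 425, 743, _]
Lookup 425: h=8, probe 8,9,10 → found at 10.

3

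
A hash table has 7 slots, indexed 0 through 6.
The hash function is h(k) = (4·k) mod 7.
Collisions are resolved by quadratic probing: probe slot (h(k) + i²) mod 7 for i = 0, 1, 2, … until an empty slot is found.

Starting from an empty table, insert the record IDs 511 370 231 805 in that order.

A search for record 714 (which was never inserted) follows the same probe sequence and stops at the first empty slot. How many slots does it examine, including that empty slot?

4

Insert 511: h=0, slot 0 empty => index 0.
Insert 370: h=3, slot 3 empty => index 3.
Insert 231: h=0, slot 0 occupied => index 1.
Insert 805: h=0, slots 0,1 occupied => index 4.
Table: [511, 231, ., 370, 805, ., .]
Lookup 714: h=0, probe 0,1,4,2 → slot 2 empty, not found.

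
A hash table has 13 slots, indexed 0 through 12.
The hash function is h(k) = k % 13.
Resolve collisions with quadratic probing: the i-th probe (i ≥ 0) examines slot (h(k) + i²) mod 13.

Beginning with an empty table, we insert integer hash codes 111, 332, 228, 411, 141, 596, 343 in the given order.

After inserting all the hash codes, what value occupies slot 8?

332

111 hashes to 7; slot 7 is free -> place at 7.
332 hashes to 7; 7 taken -> place at 8.
228 hashes to 7; 7,8 taken -> place at 11.
411 hashes to 8; 8 taken -> place at 9.
141 hashes to 11; 11 taken -> place at 12.
596 hashes to 11; 11,12 taken -> place at 2.
343 hashes to 5; slot 5 is free -> place at 5.
Table: [-, -, 596, -, -, 343, -, 111, 332, 411, -, 228, 141]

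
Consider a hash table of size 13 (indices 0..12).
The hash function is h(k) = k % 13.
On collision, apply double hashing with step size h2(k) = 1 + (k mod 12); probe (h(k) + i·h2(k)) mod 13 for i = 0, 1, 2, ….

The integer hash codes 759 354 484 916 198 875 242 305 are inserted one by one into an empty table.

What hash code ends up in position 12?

305

759 hashes to 5; slot 5 is free -> place at 5.
354 hashes to 3; slot 3 is free -> place at 3.
484 hashes to 3, h2=5; 3 taken -> place at 8.
916 hashes to 6; slot 6 is free -> place at 6.
198 hashes to 3, h2=7; 3 taken -> place at 10.
875 hashes to 4; slot 4 is free -> place at 4.
242 hashes to 8, h2=3; 8 taken -> place at 11.
305 hashes to 6, h2=6; 6 taken -> place at 12.
Table: [—, —, —, 354, 875, 759, 916, —, 484, —, 198, 242, 305]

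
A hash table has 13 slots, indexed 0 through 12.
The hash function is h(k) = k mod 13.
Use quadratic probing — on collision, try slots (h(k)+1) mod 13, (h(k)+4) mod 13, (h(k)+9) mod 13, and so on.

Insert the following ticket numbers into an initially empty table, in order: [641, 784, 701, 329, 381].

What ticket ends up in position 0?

Insert 641: h=4, slot 4 empty -> index 4.
Insert 784: h=4, slot 4 occupied -> index 5.
Insert 701: h=12, slot 12 empty -> index 12.
Insert 329: h=4, slots 4,5 occupied -> index 8.
Insert 381: h=4, slots 4,5,8 occupied -> index 0.
Table: [381, —, —, —, 641, 784, —, —, 329, —, —, —, 701]

381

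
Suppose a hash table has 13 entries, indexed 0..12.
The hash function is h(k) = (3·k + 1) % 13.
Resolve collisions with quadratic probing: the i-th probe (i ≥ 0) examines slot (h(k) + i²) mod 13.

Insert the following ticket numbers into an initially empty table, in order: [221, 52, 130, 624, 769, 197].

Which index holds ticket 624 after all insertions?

221 hashes to 1; slot 1 is free → place at 1.
52 hashes to 1; 1 taken → place at 2.
130 hashes to 1; 1,2 taken → place at 5.
624 hashes to 1; 1,2,5 taken → place at 10.
769 hashes to 7; slot 7 is free → place at 7.
197 hashes to 7; 7 taken → place at 8.
Table: [_, 221, 52, _, _, 130, _, 769, 197, _, 624, _, _]

10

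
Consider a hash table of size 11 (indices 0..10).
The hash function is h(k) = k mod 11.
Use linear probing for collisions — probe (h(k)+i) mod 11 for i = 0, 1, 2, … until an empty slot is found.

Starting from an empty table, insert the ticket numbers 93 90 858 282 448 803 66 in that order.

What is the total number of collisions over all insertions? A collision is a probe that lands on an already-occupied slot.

93: h=5 => slot 5
90: h=2 => slot 2
858: h=0 => slot 0
282: h=7 => slot 7
448: h=8 => slot 8
803: h=0, probe 0,1 => slot 1
66: h=0, probe 0,1,2,3 => slot 3
Table: [858, 803, 90, 66, ∅, 93, ∅, 282, 448, ∅, ∅]

4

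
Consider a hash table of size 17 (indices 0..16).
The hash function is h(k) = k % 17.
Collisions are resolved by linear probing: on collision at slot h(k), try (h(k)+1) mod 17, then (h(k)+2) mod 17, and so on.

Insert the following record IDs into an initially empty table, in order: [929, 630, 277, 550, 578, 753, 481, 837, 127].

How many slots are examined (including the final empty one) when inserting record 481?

4

929: h=11 => slot 11
630: h=1 => slot 1
277: h=5 => slot 5
550: h=6 => slot 6
578: h=0 => slot 0
753: h=5, probe 5,6,7 => slot 7
481: h=5, probe 5,6,7,8 => slot 8
837: h=4 => slot 4
127: h=8, probe 8,9 => slot 9
Table: [578, 630, -, -, 837, 277, 550, 753, 481, 127, -, 929, -, -, -, -, -]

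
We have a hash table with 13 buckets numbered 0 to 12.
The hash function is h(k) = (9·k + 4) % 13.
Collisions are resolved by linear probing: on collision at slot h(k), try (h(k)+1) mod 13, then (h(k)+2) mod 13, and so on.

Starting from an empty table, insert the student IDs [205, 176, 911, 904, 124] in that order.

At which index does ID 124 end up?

Insert 205: h=3, slot 3 empty -> index 3.
Insert 176: h=2, slot 2 empty -> index 2.
Insert 911: h=0, slot 0 empty -> index 0.
Insert 904: h=2, slots 2,3 occupied -> index 4.
Insert 124: h=2, slots 2,3,4 occupied -> index 5.
Table: [911, ∅, 176, 205, 904, 124, ∅, ∅, ∅, ∅, ∅, ∅, ∅]

5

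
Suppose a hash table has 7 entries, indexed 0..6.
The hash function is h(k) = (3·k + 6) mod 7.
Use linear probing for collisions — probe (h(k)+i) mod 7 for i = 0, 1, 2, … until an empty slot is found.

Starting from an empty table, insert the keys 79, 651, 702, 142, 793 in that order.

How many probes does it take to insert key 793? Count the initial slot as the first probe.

79 hashes to 5; slot 5 is free -> place at 5.
651 hashes to 6; slot 6 is free -> place at 6.
702 hashes to 5; 5,6 taken -> place at 0.
142 hashes to 5; 5,6,0 taken -> place at 1.
793 hashes to 5; 5,6,0,1 taken -> place at 2.
Table: [702, 142, 793, —, —, 79, 651]

5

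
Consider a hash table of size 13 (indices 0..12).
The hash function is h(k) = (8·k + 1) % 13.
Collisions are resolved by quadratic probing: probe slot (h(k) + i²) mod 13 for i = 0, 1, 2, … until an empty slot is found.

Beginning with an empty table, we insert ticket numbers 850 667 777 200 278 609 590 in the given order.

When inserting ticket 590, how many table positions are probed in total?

850: h=2 -> slot 2
667: h=7 -> slot 7
777: h=3 -> slot 3
200: h=2, probe 2,3,6 -> slot 6
278: h=2, probe 2,3,6,11 -> slot 11
609: h=11, probe 11,12 -> slot 12
590: h=2, probe 2,3,6,11,5 -> slot 5
Table: [-, -, 850, 777, -, 590, 200, 667, -, -, -, 278, 609]

5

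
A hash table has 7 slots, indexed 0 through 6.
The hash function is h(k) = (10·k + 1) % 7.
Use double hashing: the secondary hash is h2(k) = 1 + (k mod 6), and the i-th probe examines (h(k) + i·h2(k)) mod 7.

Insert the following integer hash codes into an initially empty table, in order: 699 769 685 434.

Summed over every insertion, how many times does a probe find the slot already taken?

3

Insert 699: h=5, slot 5 empty => index 5.
Insert 769: h=5, h2=2, slot 5 occupied => index 0.
Insert 685: h=5, h2=2, slots 5,0 occupied => index 2.
Insert 434: h=1, slot 1 empty => index 1.
Table: [769, 434, 685, —, —, 699, —]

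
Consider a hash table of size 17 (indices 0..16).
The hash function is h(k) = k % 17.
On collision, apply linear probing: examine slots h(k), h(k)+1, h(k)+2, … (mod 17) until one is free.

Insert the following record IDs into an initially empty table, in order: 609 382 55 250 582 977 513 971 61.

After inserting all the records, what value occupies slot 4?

609: h=14 -> slot 14
382: h=8 -> slot 8
55: h=4 -> slot 4
250: h=12 -> slot 12
582: h=4, probe 4,5 -> slot 5
977: h=8, probe 8,9 -> slot 9
513: h=3 -> slot 3
971: h=2 -> slot 2
61: h=10 -> slot 10
Table: [_, _, 971, 513, 55, 582, _, _, 382, 977, 61, _, 250, _, 609, _, _]

55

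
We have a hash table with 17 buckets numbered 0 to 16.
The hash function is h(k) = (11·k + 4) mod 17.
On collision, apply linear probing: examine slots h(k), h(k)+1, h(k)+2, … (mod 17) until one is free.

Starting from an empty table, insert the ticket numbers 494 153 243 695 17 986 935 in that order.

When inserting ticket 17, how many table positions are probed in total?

494: h=15 → slot 15
153: h=4 → slot 4
243: h=8 → slot 8
695: h=16 → slot 16
17: h=4, probe 4,5 → slot 5
986: h=4, probe 4,5,6 → slot 6
935: h=4, probe 4,5,6,7 → slot 7
Table: [_, _, _, _, 153, 17, 986, 935, 243, _, _, _, _, _, _, 494, 695]

2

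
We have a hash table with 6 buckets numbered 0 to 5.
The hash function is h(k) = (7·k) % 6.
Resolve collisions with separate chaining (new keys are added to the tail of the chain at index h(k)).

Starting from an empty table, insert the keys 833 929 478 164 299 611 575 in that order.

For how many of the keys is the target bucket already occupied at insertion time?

4

833 → bucket 5
929 → bucket 5 (collision)
478 → bucket 4
164 → bucket 2
299 → bucket 5 (collision)
611 → bucket 5 (collision)
575 → bucket 5 (collision)
Final buckets:
0: _
1: _
2: 164
3: _
4: 478
5: 833 -> 929 -> 299 -> 611 -> 575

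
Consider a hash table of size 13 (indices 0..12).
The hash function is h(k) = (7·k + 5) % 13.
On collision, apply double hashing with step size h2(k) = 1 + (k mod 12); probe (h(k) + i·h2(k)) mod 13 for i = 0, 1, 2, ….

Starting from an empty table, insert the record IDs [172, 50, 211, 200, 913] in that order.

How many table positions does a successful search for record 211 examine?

2

Insert 172: h=0, slot 0 empty => index 0.
Insert 50: h=4, slot 4 empty => index 4.
Insert 211: h=0, h2=8, slot 0 occupied => index 8.
Insert 200: h=1, slot 1 empty => index 1.
Insert 913: h=0, h2=2, slot 0 occupied => index 2.
Table: [172, 200, 913, _, 50, _, _, _, 211, _, _, _, _]
Lookup 211: h=0, h2=8, probe 0,8 → found at 8.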